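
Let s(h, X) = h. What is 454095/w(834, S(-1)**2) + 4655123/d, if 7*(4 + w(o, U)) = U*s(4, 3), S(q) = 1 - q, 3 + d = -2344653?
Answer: -621077652143/2344656 ≈ -2.6489e+5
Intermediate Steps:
d = -2344656 (d = -3 - 2344653 = -2344656)
w(o, U) = -4 + 4*U/7 (w(o, U) = -4 + (U*4)/7 = -4 + (4*U)/7 = -4 + 4*U/7)
454095/w(834, S(-1)**2) + 4655123/d = 454095/(-4 + 4*(1 - 1*(-1))**2/7) + 4655123/(-2344656) = 454095/(-4 + 4*(1 + 1)**2/7) + 4655123*(-1/2344656) = 454095/(-4 + (4/7)*2**2) - 4655123/2344656 = 454095/(-4 + (4/7)*4) - 4655123/2344656 = 454095/(-4 + 16/7) - 4655123/2344656 = 454095/(-12/7) - 4655123/2344656 = 454095*(-7/12) - 4655123/2344656 = -1059555/4 - 4655123/2344656 = -621077652143/2344656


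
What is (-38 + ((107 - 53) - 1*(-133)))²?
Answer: 22201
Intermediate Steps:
(-38 + ((107 - 53) - 1*(-133)))² = (-38 + (54 + 133))² = (-38 + 187)² = 149² = 22201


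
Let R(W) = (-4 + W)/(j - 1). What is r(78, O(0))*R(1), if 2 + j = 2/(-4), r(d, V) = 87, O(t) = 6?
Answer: 522/7 ≈ 74.571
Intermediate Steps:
j = -5/2 (j = -2 + 2/(-4) = -2 + 2*(-¼) = -2 - ½ = -5/2 ≈ -2.5000)
R(W) = 8/7 - 2*W/7 (R(W) = (-4 + W)/(-5/2 - 1) = (-4 + W)/(-7/2) = (-4 + W)*(-2/7) = 8/7 - 2*W/7)
r(78, O(0))*R(1) = 87*(8/7 - 2/7*1) = 87*(8/7 - 2/7) = 87*(6/7) = 522/7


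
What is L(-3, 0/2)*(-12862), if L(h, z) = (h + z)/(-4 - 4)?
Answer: -19293/4 ≈ -4823.3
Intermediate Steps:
L(h, z) = -h/8 - z/8 (L(h, z) = (h + z)/(-8) = (h + z)*(-1/8) = -h/8 - z/8)
L(-3, 0/2)*(-12862) = (-1/8*(-3) - 0/2)*(-12862) = (3/8 - 0/2)*(-12862) = (3/8 - 1/8*0)*(-12862) = (3/8 + 0)*(-12862) = (3/8)*(-12862) = -19293/4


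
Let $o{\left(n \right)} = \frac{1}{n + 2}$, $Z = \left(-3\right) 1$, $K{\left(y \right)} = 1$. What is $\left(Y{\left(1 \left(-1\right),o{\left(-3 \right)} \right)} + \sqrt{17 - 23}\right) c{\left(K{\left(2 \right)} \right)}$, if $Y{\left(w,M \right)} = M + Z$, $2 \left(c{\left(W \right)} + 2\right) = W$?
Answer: $6 - \frac{3 i \sqrt{6}}{2} \approx 6.0 - 3.6742 i$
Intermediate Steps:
$Z = -3$
$c{\left(W \right)} = -2 + \frac{W}{2}$
$o{\left(n \right)} = \frac{1}{2 + n}$
$Y{\left(w,M \right)} = -3 + M$ ($Y{\left(w,M \right)} = M - 3 = -3 + M$)
$\left(Y{\left(1 \left(-1\right),o{\left(-3 \right)} \right)} + \sqrt{17 - 23}\right) c{\left(K{\left(2 \right)} \right)} = \left(\left(-3 + \frac{1}{2 - 3}\right) + \sqrt{17 - 23}\right) \left(-2 + \frac{1}{2} \cdot 1\right) = \left(\left(-3 + \frac{1}{-1}\right) + \sqrt{-6}\right) \left(-2 + \frac{1}{2}\right) = \left(\left(-3 - 1\right) + i \sqrt{6}\right) \left(- \frac{3}{2}\right) = \left(-4 + i \sqrt{6}\right) \left(- \frac{3}{2}\right) = 6 - \frac{3 i \sqrt{6}}{2}$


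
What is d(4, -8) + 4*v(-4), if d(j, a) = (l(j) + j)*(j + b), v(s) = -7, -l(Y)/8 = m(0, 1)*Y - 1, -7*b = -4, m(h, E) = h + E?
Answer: -836/7 ≈ -119.43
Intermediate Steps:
m(h, E) = E + h
b = 4/7 (b = -⅐*(-4) = 4/7 ≈ 0.57143)
l(Y) = 8 - 8*Y (l(Y) = -8*((1 + 0)*Y - 1) = -8*(1*Y - 1) = -8*(Y - 1) = -8*(-1 + Y) = 8 - 8*Y)
d(j, a) = (8 - 7*j)*(4/7 + j) (d(j, a) = ((8 - 8*j) + j)*(j + 4/7) = (8 - 7*j)*(4/7 + j))
d(4, -8) + 4*v(-4) = (32/7 - 7*4² + 4*4) + 4*(-7) = (32/7 - 7*16 + 16) - 28 = (32/7 - 112 + 16) - 28 = -640/7 - 28 = -836/7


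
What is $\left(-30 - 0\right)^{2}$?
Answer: $900$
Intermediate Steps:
$\left(-30 - 0\right)^{2} = \left(-30 + 0\right)^{2} = \left(-30\right)^{2} = 900$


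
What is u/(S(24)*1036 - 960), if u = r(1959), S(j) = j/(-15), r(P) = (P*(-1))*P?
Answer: 19188405/13088 ≈ 1466.1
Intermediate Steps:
r(P) = -P**2 (r(P) = (-P)*P = -P**2)
S(j) = -j/15 (S(j) = j*(-1/15) = -j/15)
u = -3837681 (u = -1*1959**2 = -1*3837681 = -3837681)
u/(S(24)*1036 - 960) = -3837681/(-1/15*24*1036 - 960) = -3837681/(-8/5*1036 - 960) = -3837681/(-8288/5 - 960) = -3837681/(-13088/5) = -3837681*(-5/13088) = 19188405/13088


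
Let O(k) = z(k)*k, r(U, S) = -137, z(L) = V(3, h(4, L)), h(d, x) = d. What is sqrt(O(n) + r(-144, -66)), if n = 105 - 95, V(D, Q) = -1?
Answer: 7*I*sqrt(3) ≈ 12.124*I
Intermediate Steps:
z(L) = -1
n = 10
O(k) = -k
sqrt(O(n) + r(-144, -66)) = sqrt(-1*10 - 137) = sqrt(-10 - 137) = sqrt(-147) = 7*I*sqrt(3)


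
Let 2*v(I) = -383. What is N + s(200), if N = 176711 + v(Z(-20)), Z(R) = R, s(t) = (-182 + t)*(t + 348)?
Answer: 372767/2 ≈ 1.8638e+5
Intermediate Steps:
s(t) = (-182 + t)*(348 + t)
v(I) = -383/2 (v(I) = (½)*(-383) = -383/2)
N = 353039/2 (N = 176711 - 383/2 = 353039/2 ≈ 1.7652e+5)
N + s(200) = 353039/2 + (-63336 + 200² + 166*200) = 353039/2 + (-63336 + 40000 + 33200) = 353039/2 + 9864 = 372767/2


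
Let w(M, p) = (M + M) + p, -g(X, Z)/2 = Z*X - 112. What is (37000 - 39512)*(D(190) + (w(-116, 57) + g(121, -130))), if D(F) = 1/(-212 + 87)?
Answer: -9893823488/125 ≈ -7.9151e+7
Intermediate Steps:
D(F) = -1/125 (D(F) = 1/(-125) = -1/125)
g(X, Z) = 224 - 2*X*Z (g(X, Z) = -2*(Z*X - 112) = -2*(X*Z - 112) = -2*(-112 + X*Z) = 224 - 2*X*Z)
w(M, p) = p + 2*M (w(M, p) = 2*M + p = p + 2*M)
(37000 - 39512)*(D(190) + (w(-116, 57) + g(121, -130))) = (37000 - 39512)*(-1/125 + ((57 + 2*(-116)) + (224 - 2*121*(-130)))) = -2512*(-1/125 + ((57 - 232) + (224 + 31460))) = -2512*(-1/125 + (-175 + 31684)) = -2512*(-1/125 + 31509) = -2512*3938624/125 = -9893823488/125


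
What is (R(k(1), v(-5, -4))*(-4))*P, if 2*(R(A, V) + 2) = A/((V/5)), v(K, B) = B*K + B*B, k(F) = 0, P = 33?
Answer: 264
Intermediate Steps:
v(K, B) = B² + B*K (v(K, B) = B*K + B² = B² + B*K)
R(A, V) = -2 + 5*A/(2*V) (R(A, V) = -2 + (A/((V/5)))/2 = -2 + (A*(5/V))/2 = -2 + (5*A/V)/2 = -2 + 5*A/(2*V))
(R(k(1), v(-5, -4))*(-4))*P = ((-2 + (5/2)*0/(-4*(-4 - 5)))*(-4))*33 = ((-2 + (5/2)*0/(-4*(-9)))*(-4))*33 = ((-2 + (5/2)*0/36)*(-4))*33 = ((-2 + (5/2)*0*(1/36))*(-4))*33 = ((-2 + 0)*(-4))*33 = -2*(-4)*33 = 8*33 = 264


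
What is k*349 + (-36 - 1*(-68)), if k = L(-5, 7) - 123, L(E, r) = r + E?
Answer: -42197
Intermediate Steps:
L(E, r) = E + r
k = -121 (k = (-5 + 7) - 123 = 2 - 123 = -121)
k*349 + (-36 - 1*(-68)) = -121*349 + (-36 - 1*(-68)) = -42229 + (-36 + 68) = -42229 + 32 = -42197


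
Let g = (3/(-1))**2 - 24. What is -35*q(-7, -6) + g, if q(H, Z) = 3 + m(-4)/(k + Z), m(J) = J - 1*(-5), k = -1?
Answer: -115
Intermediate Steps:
g = -15 (g = (3*(-1))**2 - 24 = (-3)**2 - 24 = 9 - 24 = -15)
m(J) = 5 + J (m(J) = J + 5 = 5 + J)
q(H, Z) = 3 + 1/(-1 + Z) (q(H, Z) = 3 + (5 - 4)/(-1 + Z) = 3 + 1/(-1 + Z))
-35*q(-7, -6) + g = -35*(-2 + 3*(-6))/(-1 - 6) - 15 = -35*(-2 - 18)/(-7) - 15 = -(-5)*(-20) - 15 = -35*20/7 - 15 = -100 - 15 = -115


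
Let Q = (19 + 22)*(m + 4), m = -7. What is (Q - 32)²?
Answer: 24025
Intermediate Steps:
Q = -123 (Q = (19 + 22)*(-7 + 4) = 41*(-3) = -123)
(Q - 32)² = (-123 - 32)² = (-155)² = 24025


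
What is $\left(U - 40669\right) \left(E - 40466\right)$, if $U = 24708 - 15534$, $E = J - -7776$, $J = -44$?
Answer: $1030957330$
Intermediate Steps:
$E = 7732$ ($E = -44 - -7776 = -44 + 7776 = 7732$)
$U = 9174$
$\left(U - 40669\right) \left(E - 40466\right) = \left(9174 - 40669\right) \left(7732 - 40466\right) = \left(-31495\right) \left(-32734\right) = 1030957330$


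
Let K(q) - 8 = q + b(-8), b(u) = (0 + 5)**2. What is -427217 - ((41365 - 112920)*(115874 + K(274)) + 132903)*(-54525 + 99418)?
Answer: 373204422167719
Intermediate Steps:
b(u) = 25 (b(u) = 5**2 = 25)
K(q) = 33 + q (K(q) = 8 + (q + 25) = 8 + (25 + q) = 33 + q)
-427217 - ((41365 - 112920)*(115874 + K(274)) + 132903)*(-54525 + 99418) = -427217 - ((41365 - 112920)*(115874 + (33 + 274)) + 132903)*(-54525 + 99418) = -427217 - (-71555*(115874 + 307) + 132903)*44893 = -427217 - (-71555*116181 + 132903)*44893 = -427217 - (-8313331455 + 132903)*44893 = -427217 - (-8313198552)*44893 = -427217 - 1*(-373204422594936) = -427217 + 373204422594936 = 373204422167719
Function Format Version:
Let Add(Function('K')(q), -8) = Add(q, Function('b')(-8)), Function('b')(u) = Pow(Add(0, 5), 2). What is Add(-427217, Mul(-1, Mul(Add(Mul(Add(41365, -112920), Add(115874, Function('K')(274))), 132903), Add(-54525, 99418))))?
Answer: 373204422167719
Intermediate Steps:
Function('b')(u) = 25 (Function('b')(u) = Pow(5, 2) = 25)
Function('K')(q) = Add(33, q) (Function('K')(q) = Add(8, Add(q, 25)) = Add(8, Add(25, q)) = Add(33, q))
Add(-427217, Mul(-1, Mul(Add(Mul(Add(41365, -112920), Add(115874, Function('K')(274))), 132903), Add(-54525, 99418)))) = Add(-427217, Mul(-1, Mul(Add(Mul(Add(41365, -112920), Add(115874, Add(33, 274))), 132903), Add(-54525, 99418)))) = Add(-427217, Mul(-1, Mul(Add(Mul(-71555, Add(115874, 307)), 132903), 44893))) = Add(-427217, Mul(-1, Mul(Add(Mul(-71555, 116181), 132903), 44893))) = Add(-427217, Mul(-1, Mul(Add(-8313331455, 132903), 44893))) = Add(-427217, Mul(-1, Mul(-8313198552, 44893))) = Add(-427217, Mul(-1, -373204422594936)) = Add(-427217, 373204422594936) = 373204422167719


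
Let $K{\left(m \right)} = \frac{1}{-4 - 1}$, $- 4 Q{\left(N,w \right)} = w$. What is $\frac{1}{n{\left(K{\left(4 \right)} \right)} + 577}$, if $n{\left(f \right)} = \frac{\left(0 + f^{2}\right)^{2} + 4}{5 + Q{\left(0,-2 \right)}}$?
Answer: $\frac{6875}{3971877} \approx 0.0017309$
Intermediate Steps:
$Q{\left(N,w \right)} = - \frac{w}{4}$
$K{\left(m \right)} = - \frac{1}{5}$ ($K{\left(m \right)} = \frac{1}{-5} = - \frac{1}{5}$)
$n{\left(f \right)} = \frac{8}{11} + \frac{2 f^{4}}{11}$ ($n{\left(f \right)} = \frac{\left(0 + f^{2}\right)^{2} + 4}{5 - - \frac{1}{2}} = \frac{\left(f^{2}\right)^{2} + 4}{5 + \frac{1}{2}} = \frac{f^{4} + 4}{\frac{11}{2}} = \left(4 + f^{4}\right) \frac{2}{11} = \frac{8}{11} + \frac{2 f^{4}}{11}$)
$\frac{1}{n{\left(K{\left(4 \right)} \right)} + 577} = \frac{1}{\left(\frac{8}{11} + \frac{2 \left(- \frac{1}{5}\right)^{4}}{11}\right) + 577} = \frac{1}{\left(\frac{8}{11} + \frac{2}{11} \cdot \frac{1}{625}\right) + 577} = \frac{1}{\left(\frac{8}{11} + \frac{2}{6875}\right) + 577} = \frac{1}{\frac{5002}{6875} + 577} = \frac{1}{\frac{3971877}{6875}} = \frac{6875}{3971877}$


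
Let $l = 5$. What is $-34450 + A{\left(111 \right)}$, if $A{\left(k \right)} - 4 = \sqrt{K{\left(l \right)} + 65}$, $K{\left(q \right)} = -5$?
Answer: $-34446 + 2 \sqrt{15} \approx -34438.0$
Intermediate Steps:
$A{\left(k \right)} = 4 + 2 \sqrt{15}$ ($A{\left(k \right)} = 4 + \sqrt{-5 + 65} = 4 + \sqrt{60} = 4 + 2 \sqrt{15}$)
$-34450 + A{\left(111 \right)} = -34450 + \left(4 + 2 \sqrt{15}\right) = -34446 + 2 \sqrt{15}$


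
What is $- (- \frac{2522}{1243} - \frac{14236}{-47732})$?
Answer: $\frac{25671189}{14832719} \approx 1.7307$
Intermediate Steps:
$- (- \frac{2522}{1243} - \frac{14236}{-47732}) = - (\left(-2522\right) \frac{1}{1243} - - \frac{3559}{11933}) = - (- \frac{2522}{1243} + \frac{3559}{11933}) = \left(-1\right) \left(- \frac{25671189}{14832719}\right) = \frac{25671189}{14832719}$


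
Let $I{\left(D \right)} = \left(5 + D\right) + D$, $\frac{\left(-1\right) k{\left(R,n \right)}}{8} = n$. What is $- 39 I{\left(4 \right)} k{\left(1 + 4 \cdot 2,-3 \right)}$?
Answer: $-12168$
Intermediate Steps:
$k{\left(R,n \right)} = - 8 n$
$I{\left(D \right)} = 5 + 2 D$
$- 39 I{\left(4 \right)} k{\left(1 + 4 \cdot 2,-3 \right)} = - 39 \left(5 + 2 \cdot 4\right) \left(\left(-8\right) \left(-3\right)\right) = - 39 \left(5 + 8\right) 24 = \left(-39\right) 13 \cdot 24 = \left(-507\right) 24 = -12168$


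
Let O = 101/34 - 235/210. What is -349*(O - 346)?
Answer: 42878489/357 ≈ 1.2011e+5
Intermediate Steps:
O = 661/357 (O = 101*(1/34) - 235*1/210 = 101/34 - 47/42 = 661/357 ≈ 1.8515)
-349*(O - 346) = -349*(661/357 - 346) = -349*(-122861/357) = 42878489/357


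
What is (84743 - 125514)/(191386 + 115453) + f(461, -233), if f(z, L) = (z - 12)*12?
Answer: 1653207761/306839 ≈ 5387.9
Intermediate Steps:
f(z, L) = -144 + 12*z (f(z, L) = (-12 + z)*12 = -144 + 12*z)
(84743 - 125514)/(191386 + 115453) + f(461, -233) = (84743 - 125514)/(191386 + 115453) + (-144 + 12*461) = -40771/306839 + (-144 + 5532) = -40771*1/306839 + 5388 = -40771/306839 + 5388 = 1653207761/306839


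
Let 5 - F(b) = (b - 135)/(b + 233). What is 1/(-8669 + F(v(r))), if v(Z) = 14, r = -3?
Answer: -247/2139887 ≈ -0.00011543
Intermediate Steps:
F(b) = 5 - (-135 + b)/(233 + b) (F(b) = 5 - (b - 135)/(b + 233) = 5 - (-135 + b)/(233 + b))
1/(-8669 + F(v(r))) = 1/(-8669 + 4*(325 + 14)/(233 + 14)) = 1/(-8669 + 4*339/247) = 1/(-8669 + 4*(1/247)*339) = 1/(-8669 + 1356/247) = 1/(-2139887/247) = -247/2139887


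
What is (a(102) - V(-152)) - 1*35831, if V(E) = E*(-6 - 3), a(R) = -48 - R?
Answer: -37349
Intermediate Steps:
V(E) = -9*E (V(E) = E*(-9) = -9*E)
(a(102) - V(-152)) - 1*35831 = ((-48 - 1*102) - (-9)*(-152)) - 1*35831 = ((-48 - 102) - 1*1368) - 35831 = (-150 - 1368) - 35831 = -1518 - 35831 = -37349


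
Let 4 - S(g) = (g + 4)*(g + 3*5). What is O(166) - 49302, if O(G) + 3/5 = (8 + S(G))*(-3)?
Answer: 214857/5 ≈ 42971.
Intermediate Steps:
S(g) = 4 - (4 + g)*(15 + g) (S(g) = 4 - (g + 4)*(g + 3*5) = 4 - (4 + g)*(g + 15) = 4 - (4 + g)*(15 + g))
O(G) = 717/5 + 3*G² + 57*G (O(G) = -⅗ + (8 + (-56 - G² - 19*G))*(-3) = -⅗ + (-48 - G² - 19*G)*(-3) = -⅗ + (144 + 3*G² + 57*G) = 717/5 + 3*G² + 57*G)
O(166) - 49302 = (717/5 + 3*166² + 57*166) - 49302 = (717/5 + 3*27556 + 9462) - 49302 = (717/5 + 82668 + 9462) - 49302 = 461367/5 - 49302 = 214857/5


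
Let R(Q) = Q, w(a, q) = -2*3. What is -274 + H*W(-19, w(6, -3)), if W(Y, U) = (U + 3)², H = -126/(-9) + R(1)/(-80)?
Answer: -11849/80 ≈ -148.11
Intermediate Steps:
w(a, q) = -6
H = 1119/80 (H = -126/(-9) + 1/(-80) = -126*(-⅑) + 1*(-1/80) = 14 - 1/80 = 1119/80 ≈ 13.988)
W(Y, U) = (3 + U)²
-274 + H*W(-19, w(6, -3)) = -274 + 1119*(3 - 6)²/80 = -274 + (1119/80)*(-3)² = -274 + (1119/80)*9 = -274 + 10071/80 = -11849/80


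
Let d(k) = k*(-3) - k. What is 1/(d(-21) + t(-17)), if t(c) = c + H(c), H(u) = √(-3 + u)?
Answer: 67/4509 - 2*I*√5/4509 ≈ 0.014859 - 0.00099183*I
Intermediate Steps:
d(k) = -4*k (d(k) = -3*k - k = -4*k)
t(c) = c + √(-3 + c)
1/(d(-21) + t(-17)) = 1/(-4*(-21) + (-17 + √(-3 - 17))) = 1/(84 + (-17 + √(-20))) = 1/(84 + (-17 + 2*I*√5)) = 1/(67 + 2*I*√5)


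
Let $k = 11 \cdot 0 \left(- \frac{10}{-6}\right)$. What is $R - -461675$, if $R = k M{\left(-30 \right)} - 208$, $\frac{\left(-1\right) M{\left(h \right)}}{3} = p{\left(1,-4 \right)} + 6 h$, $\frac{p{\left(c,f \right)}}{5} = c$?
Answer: $461467$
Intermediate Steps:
$p{\left(c,f \right)} = 5 c$
$M{\left(h \right)} = -15 - 18 h$ ($M{\left(h \right)} = - 3 \left(5 \cdot 1 + 6 h\right) = - 3 \left(5 + 6 h\right) = -15 - 18 h$)
$k = 0$ ($k = 0 \left(\left(-10\right) \left(- \frac{1}{6}\right)\right) = 0 \cdot \frac{5}{3} = 0$)
$R = -208$ ($R = 0 \left(-15 - -540\right) - 208 = 0 \left(-15 + 540\right) - 208 = 0 \cdot 525 - 208 = 0 - 208 = -208$)
$R - -461675 = -208 - -461675 = -208 + 461675 = 461467$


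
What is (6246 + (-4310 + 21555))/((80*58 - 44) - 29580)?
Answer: -23491/24984 ≈ -0.94024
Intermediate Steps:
(6246 + (-4310 + 21555))/((80*58 - 44) - 29580) = (6246 + 17245)/((4640 - 44) - 29580) = 23491/(4596 - 29580) = 23491/(-24984) = 23491*(-1/24984) = -23491/24984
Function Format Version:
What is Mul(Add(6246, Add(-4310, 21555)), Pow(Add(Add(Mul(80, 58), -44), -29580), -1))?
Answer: Rational(-23491, 24984) ≈ -0.94024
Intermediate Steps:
Mul(Add(6246, Add(-4310, 21555)), Pow(Add(Add(Mul(80, 58), -44), -29580), -1)) = Mul(Add(6246, 17245), Pow(Add(Add(4640, -44), -29580), -1)) = Mul(23491, Pow(Add(4596, -29580), -1)) = Mul(23491, Pow(-24984, -1)) = Mul(23491, Rational(-1, 24984)) = Rational(-23491, 24984)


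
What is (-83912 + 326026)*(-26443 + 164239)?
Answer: 33362340744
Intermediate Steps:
(-83912 + 326026)*(-26443 + 164239) = 242114*137796 = 33362340744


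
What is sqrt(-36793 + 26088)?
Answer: I*sqrt(10705) ≈ 103.46*I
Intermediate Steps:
sqrt(-36793 + 26088) = sqrt(-10705) = I*sqrt(10705)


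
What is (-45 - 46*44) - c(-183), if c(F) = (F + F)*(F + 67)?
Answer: -44525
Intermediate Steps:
c(F) = 2*F*(67 + F) (c(F) = (2*F)*(67 + F) = 2*F*(67 + F))
(-45 - 46*44) - c(-183) = (-45 - 46*44) - 2*(-183)*(67 - 183) = (-45 - 2024) - 2*(-183)*(-116) = -2069 - 1*42456 = -2069 - 42456 = -44525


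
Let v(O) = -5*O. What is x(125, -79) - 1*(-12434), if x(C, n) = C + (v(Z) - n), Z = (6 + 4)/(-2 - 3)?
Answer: 12648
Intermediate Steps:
Z = -2 (Z = 10/(-5) = 10*(-⅕) = -2)
x(C, n) = 10 + C - n (x(C, n) = C + (-5*(-2) - n) = C + (10 - n) = 10 + C - n)
x(125, -79) - 1*(-12434) = (10 + 125 - 1*(-79)) - 1*(-12434) = (10 + 125 + 79) + 12434 = 214 + 12434 = 12648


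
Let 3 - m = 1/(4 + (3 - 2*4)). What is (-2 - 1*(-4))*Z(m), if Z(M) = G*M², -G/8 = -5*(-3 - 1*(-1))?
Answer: -2560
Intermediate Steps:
m = 4 (m = 3 - 1/(4 + (3 - 2*4)) = 3 - 1/(4 + (3 - 8)) = 3 - 1/(4 - 5) = 3 - 1/(-1) = 3 - 1*(-1) = 3 + 1 = 4)
G = -80 (G = -(-40)*(-3 - 1*(-1)) = -(-40)*(-3 + 1) = -(-40)*(-2) = -8*10 = -80)
Z(M) = -80*M²
(-2 - 1*(-4))*Z(m) = (-2 - 1*(-4))*(-80*4²) = (-2 + 4)*(-80*16) = 2*(-1280) = -2560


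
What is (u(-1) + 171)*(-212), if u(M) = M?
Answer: -36040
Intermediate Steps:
(u(-1) + 171)*(-212) = (-1 + 171)*(-212) = 170*(-212) = -36040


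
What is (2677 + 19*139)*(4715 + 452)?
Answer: 27478106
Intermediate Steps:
(2677 + 19*139)*(4715 + 452) = (2677 + 2641)*5167 = 5318*5167 = 27478106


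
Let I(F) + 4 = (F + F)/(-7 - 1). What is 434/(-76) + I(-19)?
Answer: -377/76 ≈ -4.9605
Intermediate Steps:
I(F) = -4 - F/4 (I(F) = -4 + (F + F)/(-7 - 1) = -4 + (2*F)/(-8) = -4 + (2*F)*(-1/8) = -4 - F/4)
434/(-76) + I(-19) = 434/(-76) + (-4 - 1/4*(-19)) = -1/76*434 + (-4 + 19/4) = -217/38 + 3/4 = -377/76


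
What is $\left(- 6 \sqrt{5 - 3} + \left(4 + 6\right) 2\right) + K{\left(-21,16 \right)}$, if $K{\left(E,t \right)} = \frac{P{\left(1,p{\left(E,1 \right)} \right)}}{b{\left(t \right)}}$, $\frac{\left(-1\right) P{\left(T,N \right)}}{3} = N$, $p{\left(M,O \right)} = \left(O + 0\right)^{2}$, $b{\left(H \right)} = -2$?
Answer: $\frac{43}{2} - 6 \sqrt{2} \approx 13.015$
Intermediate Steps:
$p{\left(M,O \right)} = O^{2}$
$P{\left(T,N \right)} = - 3 N$
$K{\left(E,t \right)} = \frac{3}{2}$ ($K{\left(E,t \right)} = \frac{\left(-3\right) 1^{2}}{-2} = \left(-3\right) 1 \left(- \frac{1}{2}\right) = \left(-3\right) \left(- \frac{1}{2}\right) = \frac{3}{2}$)
$\left(- 6 \sqrt{5 - 3} + \left(4 + 6\right) 2\right) + K{\left(-21,16 \right)} = \left(- 6 \sqrt{5 - 3} + \left(4 + 6\right) 2\right) + \frac{3}{2} = \left(- 6 \sqrt{2} + 10 \cdot 2\right) + \frac{3}{2} = \left(- 6 \sqrt{2} + 20\right) + \frac{3}{2} = \left(20 - 6 \sqrt{2}\right) + \frac{3}{2} = \frac{43}{2} - 6 \sqrt{2}$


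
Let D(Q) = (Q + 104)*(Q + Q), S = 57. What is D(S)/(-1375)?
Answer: -18354/1375 ≈ -13.348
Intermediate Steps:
D(Q) = 2*Q*(104 + Q) (D(Q) = (104 + Q)*(2*Q) = 2*Q*(104 + Q))
D(S)/(-1375) = (2*57*(104 + 57))/(-1375) = (2*57*161)*(-1/1375) = 18354*(-1/1375) = -18354/1375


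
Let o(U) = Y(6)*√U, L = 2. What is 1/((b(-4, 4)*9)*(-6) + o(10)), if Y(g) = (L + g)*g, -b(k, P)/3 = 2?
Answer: 9/2276 - √10/1707 ≈ 0.0021018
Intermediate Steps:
b(k, P) = -6 (b(k, P) = -3*2 = -6)
Y(g) = g*(2 + g) (Y(g) = (2 + g)*g = g*(2 + g))
o(U) = 48*√U (o(U) = (6*(2 + 6))*√U = (6*8)*√U = 48*√U)
1/((b(-4, 4)*9)*(-6) + o(10)) = 1/(-6*9*(-6) + 48*√10) = 1/(-54*(-6) + 48*√10) = 1/(324 + 48*√10)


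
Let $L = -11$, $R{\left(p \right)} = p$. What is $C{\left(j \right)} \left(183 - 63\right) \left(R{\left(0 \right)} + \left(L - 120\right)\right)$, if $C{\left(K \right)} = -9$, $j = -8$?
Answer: $141480$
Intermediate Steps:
$C{\left(j \right)} \left(183 - 63\right) \left(R{\left(0 \right)} + \left(L - 120\right)\right) = - 9 \left(183 - 63\right) \left(0 - 131\right) = - 9 \cdot 120 \left(0 - 131\right) = - 9 \cdot 120 \left(-131\right) = \left(-9\right) \left(-15720\right) = 141480$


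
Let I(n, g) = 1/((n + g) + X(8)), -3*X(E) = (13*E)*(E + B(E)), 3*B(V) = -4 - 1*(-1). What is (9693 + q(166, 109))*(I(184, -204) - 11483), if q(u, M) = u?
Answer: -89210216413/788 ≈ -1.1321e+8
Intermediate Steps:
B(V) = -1 (B(V) = (-4 - 1*(-1))/3 = (-4 + 1)/3 = (1/3)*(-3) = -1)
X(E) = -13*E*(-1 + E)/3 (X(E) = -13*E*(E - 1)/3 = -13*E*(-1 + E)/3)
I(n, g) = 1/(-728/3 + g + n) (I(n, g) = 1/((n + g) + (13/3)*8*(1 - 1*8)) = 1/((g + n) + (13/3)*8*(1 - 8)) = 1/((g + n) + (13/3)*8*(-7)) = 1/((g + n) - 728/3) = 1/(-728/3 + g + n))
(9693 + q(166, 109))*(I(184, -204) - 11483) = (9693 + 166)*(3/(-728 + 3*(-204) + 3*184) - 11483) = 9859*(3/(-728 - 612 + 552) - 11483) = 9859*(3/(-788) - 11483) = 9859*(3*(-1/788) - 11483) = 9859*(-3/788 - 11483) = 9859*(-9048607/788) = -89210216413/788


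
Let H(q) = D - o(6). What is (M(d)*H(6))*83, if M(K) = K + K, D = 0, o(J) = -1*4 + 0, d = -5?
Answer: -3320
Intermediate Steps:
o(J) = -4 (o(J) = -4 + 0 = -4)
M(K) = 2*K
H(q) = 4 (H(q) = 0 - 1*(-4) = 0 + 4 = 4)
(M(d)*H(6))*83 = ((2*(-5))*4)*83 = -10*4*83 = -40*83 = -3320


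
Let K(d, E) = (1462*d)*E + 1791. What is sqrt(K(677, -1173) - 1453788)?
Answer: I*sqrt(1162456899) ≈ 34095.0*I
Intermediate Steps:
K(d, E) = 1791 + 1462*E*d (K(d, E) = 1462*E*d + 1791 = 1791 + 1462*E*d)
sqrt(K(677, -1173) - 1453788) = sqrt((1791 + 1462*(-1173)*677) - 1453788) = sqrt((1791 - 1161004902) - 1453788) = sqrt(-1161003111 - 1453788) = sqrt(-1162456899) = I*sqrt(1162456899)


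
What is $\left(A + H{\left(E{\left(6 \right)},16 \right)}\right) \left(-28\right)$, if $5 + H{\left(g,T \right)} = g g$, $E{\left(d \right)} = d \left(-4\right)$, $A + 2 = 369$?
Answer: $-26264$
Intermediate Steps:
$A = 367$ ($A = -2 + 369 = 367$)
$E{\left(d \right)} = - 4 d$
$H{\left(g,T \right)} = -5 + g^{2}$ ($H{\left(g,T \right)} = -5 + g g = -5 + g^{2}$)
$\left(A + H{\left(E{\left(6 \right)},16 \right)}\right) \left(-28\right) = \left(367 - \left(5 - \left(\left(-4\right) 6\right)^{2}\right)\right) \left(-28\right) = \left(367 - \left(5 - \left(-24\right)^{2}\right)\right) \left(-28\right) = \left(367 + \left(-5 + 576\right)\right) \left(-28\right) = \left(367 + 571\right) \left(-28\right) = 938 \left(-28\right) = -26264$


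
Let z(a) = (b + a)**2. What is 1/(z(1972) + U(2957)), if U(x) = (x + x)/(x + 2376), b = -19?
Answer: 5333/20341182511 ≈ 2.6218e-7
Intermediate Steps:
U(x) = 2*x/(2376 + x) (U(x) = (2*x)/(2376 + x) = 2*x/(2376 + x))
z(a) = (-19 + a)**2
1/(z(1972) + U(2957)) = 1/((-19 + 1972)**2 + 2*2957/(2376 + 2957)) = 1/(1953**2 + 2*2957/5333) = 1/(3814209 + 2*2957*(1/5333)) = 1/(3814209 + 5914/5333) = 1/(20341182511/5333) = 5333/20341182511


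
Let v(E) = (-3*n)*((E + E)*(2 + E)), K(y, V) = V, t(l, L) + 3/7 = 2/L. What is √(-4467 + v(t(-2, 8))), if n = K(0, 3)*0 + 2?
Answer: I*√874767/14 ≈ 66.806*I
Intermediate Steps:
t(l, L) = -3/7 + 2/L
n = 2 (n = 3*0 + 2 = 0 + 2 = 2)
v(E) = -12*E*(2 + E) (v(E) = (-3*2)*((E + E)*(2 + E)) = -6*2*E*(2 + E) = -12*E*(2 + E))
√(-4467 + v(t(-2, 8))) = √(-4467 - 12*(-3/7 + 2/8)*(2 + (-3/7 + 2/8))) = √(-4467 - 12*(-3/7 + 2*(⅛))*(2 + (-3/7 + 2*(⅛)))) = √(-4467 - 12*(-3/7 + ¼)*(2 + (-3/7 + ¼))) = √(-4467 - 12*(-5/28)*(2 - 5/28)) = √(-4467 - 12*(-5/28)*51/28) = √(-4467 + 765/196) = √(-874767/196) = I*√874767/14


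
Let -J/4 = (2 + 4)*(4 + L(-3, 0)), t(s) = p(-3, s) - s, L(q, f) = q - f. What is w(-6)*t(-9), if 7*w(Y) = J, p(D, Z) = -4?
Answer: -120/7 ≈ -17.143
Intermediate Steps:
t(s) = -4 - s
J = -24 (J = -4*(2 + 4)*(4 + (-3 - 1*0)) = -24*(4 + (-3 + 0)) = -24*(4 - 3) = -24 ≈ -24.000)
w(Y) = -24/7 (w(Y) = (⅐)*(-24) = -24/7)
w(-6)*t(-9) = -24*(-4 - 1*(-9))/7 = -24*(-4 + 9)/7 = -24/7*5 = -120/7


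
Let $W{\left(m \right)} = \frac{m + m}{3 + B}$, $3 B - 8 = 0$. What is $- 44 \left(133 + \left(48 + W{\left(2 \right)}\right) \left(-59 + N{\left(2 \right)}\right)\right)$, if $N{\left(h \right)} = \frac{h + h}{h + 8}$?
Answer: $\frac{10177156}{85} \approx 1.1973 \cdot 10^{5}$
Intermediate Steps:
$N{\left(h \right)} = \frac{2 h}{8 + h}$
$B = \frac{8}{3}$ ($B = \frac{8}{3} + \frac{1}{3} \cdot 0 = \frac{8}{3} + 0 = \frac{8}{3} \approx 2.6667$)
$W{\left(m \right)} = \frac{6 m}{17}$ ($W{\left(m \right)} = \frac{m + m}{3 + \frac{8}{3}} = \frac{2 m}{\frac{17}{3}} = 2 m \frac{3}{17} = \frac{6 m}{17}$)
$- 44 \left(133 + \left(48 + W{\left(2 \right)}\right) \left(-59 + N{\left(2 \right)}\right)\right) = - 44 \left(133 + \left(48 + \frac{6}{17} \cdot 2\right) \left(-59 + 2 \cdot 2 \frac{1}{8 + 2}\right)\right) = - 44 \left(133 + \left(48 + \frac{12}{17}\right) \left(-59 + 2 \cdot 2 \cdot \frac{1}{10}\right)\right) = - 44 \left(133 + \frac{828 \left(-59 + 2 \cdot 2 \cdot \frac{1}{10}\right)}{17}\right) = - 44 \left(133 + \frac{828 \left(-59 + \frac{2}{5}\right)}{17}\right) = - 44 \left(133 + \frac{828}{17} \left(- \frac{293}{5}\right)\right) = - 44 \left(133 - \frac{242604}{85}\right) = \left(-44\right) \left(- \frac{231299}{85}\right) = \frac{10177156}{85}$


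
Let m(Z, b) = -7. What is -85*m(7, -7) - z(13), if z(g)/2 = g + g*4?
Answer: 465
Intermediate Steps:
z(g) = 10*g (z(g) = 2*(g + g*4) = 2*(g + 4*g) = 2*(5*g) = 10*g)
-85*m(7, -7) - z(13) = -85*(-7) - 10*13 = 595 - 1*130 = 595 - 130 = 465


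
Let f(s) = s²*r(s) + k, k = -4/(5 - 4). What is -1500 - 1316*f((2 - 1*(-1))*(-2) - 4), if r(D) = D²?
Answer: -13156236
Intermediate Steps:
k = -4 (k = -4/1 = -4*1 = -4)
f(s) = -4 + s⁴ (f(s) = s²*s² - 4 = s⁴ - 4 = -4 + s⁴)
-1500 - 1316*f((2 - 1*(-1))*(-2) - 4) = -1500 - 1316*(-4 + ((2 - 1*(-1))*(-2) - 4)⁴) = -1500 - 1316*(-4 + ((2 + 1)*(-2) - 4)⁴) = -1500 - 1316*(-4 + (3*(-2) - 4)⁴) = -1500 - 1316*(-4 + (-6 - 4)⁴) = -1500 - 1316*(-4 + (-10)⁴) = -1500 - 1316*(-4 + 10000) = -1500 - 1316*9996 = -1500 - 13154736 = -13156236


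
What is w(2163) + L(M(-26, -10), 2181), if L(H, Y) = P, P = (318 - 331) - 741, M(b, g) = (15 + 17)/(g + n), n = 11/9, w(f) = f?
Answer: 1409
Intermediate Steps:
n = 11/9 (n = 11*(⅑) = 11/9 ≈ 1.2222)
M(b, g) = 32/(11/9 + g) (M(b, g) = (15 + 17)/(g + 11/9) = 32/(11/9 + g))
P = -754 (P = -13 - 741 = -754)
L(H, Y) = -754
w(2163) + L(M(-26, -10), 2181) = 2163 - 754 = 1409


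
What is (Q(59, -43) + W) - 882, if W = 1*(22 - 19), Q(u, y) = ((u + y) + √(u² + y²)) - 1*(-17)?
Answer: -846 + √5330 ≈ -772.99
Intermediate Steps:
Q(u, y) = 17 + u + y + √(u² + y²) (Q(u, y) = (u + y + √(u² + y²)) + 17 = 17 + u + y + √(u² + y²))
W = 3 (W = 1*3 = 3)
(Q(59, -43) + W) - 882 = ((17 + 59 - 43 + √(59² + (-43)²)) + 3) - 882 = ((17 + 59 - 43 + √(3481 + 1849)) + 3) - 882 = ((17 + 59 - 43 + √5330) + 3) - 882 = ((33 + √5330) + 3) - 882 = (36 + √5330) - 882 = -846 + √5330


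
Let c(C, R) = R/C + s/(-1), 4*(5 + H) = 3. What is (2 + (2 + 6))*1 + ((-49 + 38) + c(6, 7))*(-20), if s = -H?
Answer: 875/3 ≈ 291.67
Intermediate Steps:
H = -17/4 (H = -5 + (1/4)*3 = -5 + 3/4 = -17/4 ≈ -4.2500)
s = 17/4 (s = -1*(-17/4) = 17/4 ≈ 4.2500)
c(C, R) = -17/4 + R/C (c(C, R) = R/C + (17/4)/(-1) = R/C + (17/4)*(-1) = R/C - 17/4 = -17/4 + R/C)
(2 + (2 + 6))*1 + ((-49 + 38) + c(6, 7))*(-20) = (2 + (2 + 6))*1 + ((-49 + 38) + (-17/4 + 7/6))*(-20) = (2 + 8)*1 + (-11 + (-17/4 + 7*(1/6)))*(-20) = 10*1 + (-11 + (-17/4 + 7/6))*(-20) = 10 + (-11 - 37/12)*(-20) = 10 - 169/12*(-20) = 10 + 845/3 = 875/3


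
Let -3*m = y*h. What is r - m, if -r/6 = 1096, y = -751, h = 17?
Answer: -32495/3 ≈ -10832.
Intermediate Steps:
m = 12767/3 (m = -(-751)*17/3 = -⅓*(-12767) = 12767/3 ≈ 4255.7)
r = -6576 (r = -6*1096 = -6576)
r - m = -6576 - 1*12767/3 = -6576 - 12767/3 = -32495/3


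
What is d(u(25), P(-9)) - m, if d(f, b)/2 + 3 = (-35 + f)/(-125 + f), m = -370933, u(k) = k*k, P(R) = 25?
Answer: 9273234/25 ≈ 3.7093e+5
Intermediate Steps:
u(k) = k²
d(f, b) = -6 + 2*(-35 + f)/(-125 + f) (d(f, b) = -6 + 2*((-35 + f)/(-125 + f)) = -6 + 2*(-35 + f)/(-125 + f))
d(u(25), P(-9)) - m = 4*(170 - 1*25²)/(-125 + 25²) - 1*(-370933) = 4*(170 - 1*625)/(-125 + 625) + 370933 = 4*(170 - 625)/500 + 370933 = 4*(1/500)*(-455) + 370933 = -91/25 + 370933 = 9273234/25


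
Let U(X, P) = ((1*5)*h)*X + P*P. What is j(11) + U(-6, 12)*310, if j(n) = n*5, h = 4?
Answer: 7495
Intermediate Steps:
U(X, P) = P**2 + 20*X (U(X, P) = ((1*5)*4)*X + P*P = (5*4)*X + P**2 = 20*X + P**2 = P**2 + 20*X)
j(n) = 5*n
j(11) + U(-6, 12)*310 = 5*11 + (12**2 + 20*(-6))*310 = 55 + (144 - 120)*310 = 55 + 24*310 = 55 + 7440 = 7495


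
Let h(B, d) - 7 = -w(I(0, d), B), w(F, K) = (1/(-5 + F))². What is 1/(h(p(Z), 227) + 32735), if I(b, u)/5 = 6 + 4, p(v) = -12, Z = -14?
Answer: 2025/66302549 ≈ 3.0542e-5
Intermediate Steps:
I(b, u) = 50 (I(b, u) = 5*(6 + 4) = 5*10 = 50)
w(F, K) = (-5 + F)⁻²
h(B, d) = 14174/2025 (h(B, d) = 7 - 1/(-5 + 50)² = 7 - 1/45² = 7 - 1*1/2025 = 7 - 1/2025 = 14174/2025)
1/(h(p(Z), 227) + 32735) = 1/(14174/2025 + 32735) = 1/(66302549/2025) = 2025/66302549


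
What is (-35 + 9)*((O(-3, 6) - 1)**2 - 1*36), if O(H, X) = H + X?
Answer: 832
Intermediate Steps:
(-35 + 9)*((O(-3, 6) - 1)**2 - 1*36) = (-35 + 9)*(((-3 + 6) - 1)**2 - 1*36) = -26*((3 - 1)**2 - 36) = -26*(2**2 - 36) = -26*(4 - 36) = -26*(-32) = 832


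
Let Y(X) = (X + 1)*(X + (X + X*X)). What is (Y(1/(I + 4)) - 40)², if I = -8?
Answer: 6661561/4096 ≈ 1626.4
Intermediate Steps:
Y(X) = (1 + X)*(X² + 2*X) (Y(X) = (1 + X)*(X + (X + X²)) = (1 + X)*(X² + 2*X))
(Y(1/(I + 4)) - 40)² = ((2 + (1/(-8 + 4))² + 3/(-8 + 4))/(-8 + 4) - 40)² = ((2 + (1/(-4))² + 3/(-4))/(-4) - 40)² = (-(2 + (-¼)² + 3*(-¼))/4 - 40)² = (-(2 + 1/16 - ¾)/4 - 40)² = (-¼*21/16 - 40)² = (-21/64 - 40)² = (-2581/64)² = 6661561/4096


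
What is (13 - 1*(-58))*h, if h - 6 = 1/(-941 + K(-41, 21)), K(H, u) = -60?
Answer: 426355/1001 ≈ 425.93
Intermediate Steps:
h = 6005/1001 (h = 6 + 1/(-941 - 60) = 6 + 1/(-1001) = 6 - 1/1001 = 6005/1001 ≈ 5.9990)
(13 - 1*(-58))*h = (13 - 1*(-58))*(6005/1001) = (13 + 58)*(6005/1001) = 71*(6005/1001) = 426355/1001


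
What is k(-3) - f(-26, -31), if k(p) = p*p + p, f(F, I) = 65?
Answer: -59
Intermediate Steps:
k(p) = p + p² (k(p) = p² + p = p + p²)
k(-3) - f(-26, -31) = -3*(1 - 3) - 1*65 = -3*(-2) - 65 = 6 - 65 = -59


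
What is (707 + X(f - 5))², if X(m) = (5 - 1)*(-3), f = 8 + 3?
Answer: 483025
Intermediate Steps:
f = 11
X(m) = -12 (X(m) = 4*(-3) = -12)
(707 + X(f - 5))² = (707 - 12)² = 695² = 483025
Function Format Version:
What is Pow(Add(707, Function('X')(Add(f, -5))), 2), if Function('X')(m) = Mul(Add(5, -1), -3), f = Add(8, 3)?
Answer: 483025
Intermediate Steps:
f = 11
Function('X')(m) = -12 (Function('X')(m) = Mul(4, -3) = -12)
Pow(Add(707, Function('X')(Add(f, -5))), 2) = Pow(Add(707, -12), 2) = Pow(695, 2) = 483025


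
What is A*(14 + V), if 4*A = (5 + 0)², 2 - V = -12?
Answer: 175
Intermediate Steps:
V = 14 (V = 2 - 1*(-12) = 2 + 12 = 14)
A = 25/4 (A = (5 + 0)²/4 = (¼)*5² = (¼)*25 = 25/4 ≈ 6.2500)
A*(14 + V) = 25*(14 + 14)/4 = (25/4)*28 = 175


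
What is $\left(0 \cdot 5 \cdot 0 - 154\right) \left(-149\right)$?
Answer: $22946$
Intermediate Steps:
$\left(0 \cdot 5 \cdot 0 - 154\right) \left(-149\right) = \left(0 \cdot 0 - 154\right) \left(-149\right) = \left(0 - 154\right) \left(-149\right) = \left(-154\right) \left(-149\right) = 22946$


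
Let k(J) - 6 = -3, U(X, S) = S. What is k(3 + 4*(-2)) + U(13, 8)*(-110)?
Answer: -877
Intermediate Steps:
k(J) = 3 (k(J) = 6 - 3 = 3)
k(3 + 4*(-2)) + U(13, 8)*(-110) = 3 + 8*(-110) = 3 - 880 = -877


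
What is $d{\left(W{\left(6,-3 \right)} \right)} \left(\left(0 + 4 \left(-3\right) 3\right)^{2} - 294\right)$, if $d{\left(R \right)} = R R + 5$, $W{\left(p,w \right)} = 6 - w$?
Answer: $86172$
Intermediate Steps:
$d{\left(R \right)} = 5 + R^{2}$ ($d{\left(R \right)} = R^{2} + 5 = 5 + R^{2}$)
$d{\left(W{\left(6,-3 \right)} \right)} \left(\left(0 + 4 \left(-3\right) 3\right)^{2} - 294\right) = \left(5 + \left(6 - -3\right)^{2}\right) \left(\left(0 + 4 \left(-3\right) 3\right)^{2} - 294\right) = \left(5 + \left(6 + 3\right)^{2}\right) \left(\left(0 - 36\right)^{2} - 294\right) = \left(5 + 9^{2}\right) \left(\left(0 - 36\right)^{2} - 294\right) = \left(5 + 81\right) \left(\left(-36\right)^{2} - 294\right) = 86 \left(1296 - 294\right) = 86 \cdot 1002 = 86172$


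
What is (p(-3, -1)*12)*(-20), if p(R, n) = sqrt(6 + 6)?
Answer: -480*sqrt(3) ≈ -831.38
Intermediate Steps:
p(R, n) = 2*sqrt(3) (p(R, n) = sqrt(12) = 2*sqrt(3))
(p(-3, -1)*12)*(-20) = ((2*sqrt(3))*12)*(-20) = (24*sqrt(3))*(-20) = -480*sqrt(3)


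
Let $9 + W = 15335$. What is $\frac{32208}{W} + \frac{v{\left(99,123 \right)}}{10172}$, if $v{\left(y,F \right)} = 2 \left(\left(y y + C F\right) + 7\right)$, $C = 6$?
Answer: $\frac{81359471}{19487009} \approx 4.1751$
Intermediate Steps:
$W = 15326$ ($W = -9 + 15335 = 15326$)
$v{\left(y,F \right)} = 14 + 2 y^{2} + 12 F$ ($v{\left(y,F \right)} = 2 \left(\left(y y + 6 F\right) + 7\right) = 2 \left(\left(y^{2} + 6 F\right) + 7\right) = 2 \left(7 + y^{2} + 6 F\right) = 14 + 2 y^{2} + 12 F$)
$\frac{32208}{W} + \frac{v{\left(99,123 \right)}}{10172} = \frac{32208}{15326} + \frac{14 + 2 \cdot 99^{2} + 12 \cdot 123}{10172} = 32208 \cdot \frac{1}{15326} + \left(14 + 2 \cdot 9801 + 1476\right) \frac{1}{10172} = \frac{16104}{7663} + \left(14 + 19602 + 1476\right) \frac{1}{10172} = \frac{16104}{7663} + 21092 \cdot \frac{1}{10172} = \frac{16104}{7663} + \frac{5273}{2543} = \frac{81359471}{19487009}$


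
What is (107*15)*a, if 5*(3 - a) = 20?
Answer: -1605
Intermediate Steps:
a = -1 (a = 3 - 1/5*20 = 3 - 4 = -1)
(107*15)*a = (107*15)*(-1) = 1605*(-1) = -1605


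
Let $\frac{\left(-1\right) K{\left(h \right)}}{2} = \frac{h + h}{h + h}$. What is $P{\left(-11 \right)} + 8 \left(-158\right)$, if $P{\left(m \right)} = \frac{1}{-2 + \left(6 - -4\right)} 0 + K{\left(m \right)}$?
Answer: $-1266$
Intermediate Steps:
$K{\left(h \right)} = -2$ ($K{\left(h \right)} = - 2 \frac{h + h}{h + h} = - 2 \frac{2 h}{2 h} = - 2 \cdot 2 h \frac{1}{2 h} = \left(-2\right) 1 = -2$)
$P{\left(m \right)} = -2$ ($P{\left(m \right)} = \frac{1}{-2 + \left(6 - -4\right)} 0 - 2 = \frac{1}{-2 + \left(6 + 4\right)} 0 - 2 = \frac{1}{-2 + 10} \cdot 0 - 2 = \frac{1}{8} \cdot 0 - 2 = 0 - 2 = -2$)
$P{\left(-11 \right)} + 8 \left(-158\right) = -2 + 8 \left(-158\right) = -2 - 1264 = -1266$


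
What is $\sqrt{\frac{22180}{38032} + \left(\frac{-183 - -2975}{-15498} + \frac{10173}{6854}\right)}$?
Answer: $\frac{\sqrt{3342200825826520772583}}{42082127514} \approx 1.3738$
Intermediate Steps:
$\sqrt{\frac{22180}{38032} + \left(\frac{-183 - -2975}{-15498} + \frac{10173}{6854}\right)} = \sqrt{22180 \cdot \frac{1}{38032} + \left(\left(-183 + 2975\right) \left(- \frac{1}{15498}\right) + 10173 \cdot \frac{1}{6854}\right)} = \sqrt{\frac{5545}{9508} + \left(2792 \left(- \frac{1}{15498}\right) + \frac{10173}{6854}\right)} = \sqrt{\frac{5545}{9508} + \left(- \frac{1396}{7749} + \frac{10173}{6854}\right)} = \sqrt{\frac{5545}{9508} + \frac{69262393}{53111646}} = \sqrt{\frac{476525454857}{252492765084}} = \frac{\sqrt{3342200825826520772583}}{42082127514}$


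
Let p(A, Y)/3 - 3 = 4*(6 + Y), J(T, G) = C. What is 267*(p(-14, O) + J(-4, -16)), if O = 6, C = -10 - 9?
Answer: 35778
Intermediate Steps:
C = -19
J(T, G) = -19
p(A, Y) = 81 + 12*Y (p(A, Y) = 9 + 3*(4*(6 + Y)) = 9 + 3*(24 + 4*Y) = 9 + (72 + 12*Y) = 81 + 12*Y)
267*(p(-14, O) + J(-4, -16)) = 267*((81 + 12*6) - 19) = 267*((81 + 72) - 19) = 267*(153 - 19) = 267*134 = 35778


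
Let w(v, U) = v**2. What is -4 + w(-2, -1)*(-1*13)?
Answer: -56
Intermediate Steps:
-4 + w(-2, -1)*(-1*13) = -4 + (-2)**2*(-1*13) = -4 + 4*(-13) = -4 - 52 = -56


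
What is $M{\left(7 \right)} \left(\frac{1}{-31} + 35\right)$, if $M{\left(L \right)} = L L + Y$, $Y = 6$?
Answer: $\frac{59620}{31} \approx 1923.2$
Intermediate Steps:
$M{\left(L \right)} = 6 + L^{2}$ ($M{\left(L \right)} = L L + 6 = L^{2} + 6 = 6 + L^{2}$)
$M{\left(7 \right)} \left(\frac{1}{-31} + 35\right) = \left(6 + 7^{2}\right) \left(\frac{1}{-31} + 35\right) = \left(6 + 49\right) \left(- \frac{1}{31} + 35\right) = 55 \cdot \frac{1084}{31} = \frac{59620}{31}$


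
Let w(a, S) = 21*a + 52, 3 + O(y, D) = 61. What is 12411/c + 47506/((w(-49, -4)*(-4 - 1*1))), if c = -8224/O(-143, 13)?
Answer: -1562859643/20087120 ≈ -77.804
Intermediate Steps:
O(y, D) = 58 (O(y, D) = -3 + 61 = 58)
w(a, S) = 52 + 21*a
c = -4112/29 (c = -8224/58 = -8224*1/58 = -4112/29 ≈ -141.79)
12411/c + 47506/((w(-49, -4)*(-4 - 1*1))) = 12411/(-4112/29) + 47506/(((52 + 21*(-49))*(-4 - 1*1))) = 12411*(-29/4112) + 47506/(((52 - 1029)*(-4 - 1))) = -359919/4112 + 47506/((-977*(-5))) = -359919/4112 + 47506/4885 = -1562859643/20087120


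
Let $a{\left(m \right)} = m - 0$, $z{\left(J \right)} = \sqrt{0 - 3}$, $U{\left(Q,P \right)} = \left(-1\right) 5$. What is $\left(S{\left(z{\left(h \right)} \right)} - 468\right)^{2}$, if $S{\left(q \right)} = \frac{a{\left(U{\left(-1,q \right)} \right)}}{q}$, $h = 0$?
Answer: $\frac{657047}{3} - 1560 i \sqrt{3} \approx 2.1902 \cdot 10^{5} - 2702.0 i$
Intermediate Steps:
$U{\left(Q,P \right)} = -5$
$z{\left(J \right)} = i \sqrt{3}$ ($z{\left(J \right)} = \sqrt{-3} = i \sqrt{3}$)
$a{\left(m \right)} = m$ ($a{\left(m \right)} = m + 0 = m$)
$S{\left(q \right)} = - \frac{5}{q}$
$\left(S{\left(z{\left(h \right)} \right)} - 468\right)^{2} = \left(- \frac{5}{i \sqrt{3}} - 468\right)^{2} = \left(- 5 \left(- \frac{i \sqrt{3}}{3}\right) - 468\right)^{2} = \left(\frac{5 i \sqrt{3}}{3} - 468\right)^{2} = \left(-468 + \frac{5 i \sqrt{3}}{3}\right)^{2}$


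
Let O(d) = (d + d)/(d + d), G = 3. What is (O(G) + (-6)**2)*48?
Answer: 1776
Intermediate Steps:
O(d) = 1 (O(d) = (2*d)/((2*d)) = (2*d)*(1/(2*d)) = 1)
(O(G) + (-6)**2)*48 = (1 + (-6)**2)*48 = (1 + 36)*48 = 37*48 = 1776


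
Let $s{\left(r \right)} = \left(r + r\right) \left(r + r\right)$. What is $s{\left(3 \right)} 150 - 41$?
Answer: $5359$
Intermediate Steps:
$s{\left(r \right)} = 4 r^{2}$ ($s{\left(r \right)} = 2 r 2 r = 4 r^{2}$)
$s{\left(3 \right)} 150 - 41 = 4 \cdot 3^{2} \cdot 150 - 41 = 4 \cdot 9 \cdot 150 - 41 = 36 \cdot 150 - 41 = 5400 - 41 = 5359$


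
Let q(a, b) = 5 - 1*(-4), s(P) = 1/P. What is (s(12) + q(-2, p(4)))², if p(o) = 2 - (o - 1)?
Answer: 11881/144 ≈ 82.507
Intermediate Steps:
p(o) = 3 - o (p(o) = 2 - (-1 + o) = 2 + (1 - o) = 3 - o)
q(a, b) = 9 (q(a, b) = 5 + 4 = 9)
(s(12) + q(-2, p(4)))² = (1/12 + 9)² = (109/12)² = 11881/144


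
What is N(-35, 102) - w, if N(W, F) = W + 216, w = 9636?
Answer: -9455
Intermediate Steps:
N(W, F) = 216 + W
N(-35, 102) - w = (216 - 35) - 1*9636 = 181 - 9636 = -9455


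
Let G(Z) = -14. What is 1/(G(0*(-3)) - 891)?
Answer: -1/905 ≈ -0.0011050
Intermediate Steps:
1/(G(0*(-3)) - 891) = 1/(-14 - 891) = 1/(-905) = -1/905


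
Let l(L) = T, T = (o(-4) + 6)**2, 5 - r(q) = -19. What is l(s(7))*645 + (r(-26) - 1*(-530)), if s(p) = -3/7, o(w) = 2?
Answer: 41834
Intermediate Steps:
r(q) = 24 (r(q) = 5 - 1*(-19) = 5 + 19 = 24)
s(p) = -3/7 (s(p) = -3*1/7 = -3/7)
T = 64 (T = (2 + 6)**2 = 8**2 = 64)
l(L) = 64
l(s(7))*645 + (r(-26) - 1*(-530)) = 64*645 + (24 - 1*(-530)) = 41280 + (24 + 530) = 41280 + 554 = 41834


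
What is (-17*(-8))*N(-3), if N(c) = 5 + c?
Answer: 272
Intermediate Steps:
(-17*(-8))*N(-3) = (-17*(-8))*(5 - 3) = 136*2 = 272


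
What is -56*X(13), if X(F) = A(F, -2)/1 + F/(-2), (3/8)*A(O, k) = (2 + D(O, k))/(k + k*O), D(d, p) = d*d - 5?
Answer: 3748/3 ≈ 1249.3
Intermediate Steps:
D(d, p) = -5 + d² (D(d, p) = d² - 5 = -5 + d²)
A(O, k) = 8*(-3 + O²)/(3*(k + O*k)) (A(O, k) = 8*((2 + (-5 + O²))/(k + k*O))/3 = 8*((-3 + O²)/(k + O*k))/3 = 8*(-3 + O²)/(3*(k + O*k)))
X(F) = -F/2 - 4*(-3 + F²)/(3*(1 + F)) (X(F) = ((8/3)*(-3 + F²)/(-2*(1 + F)))/1 + F/(-2) = ((8/3)*(-½)*(-3 + F²)/(1 + F))*1 + F*(-½) = -4*(-3 + F²)/(3*(1 + F))*1 - F/2 = -4*(-3 + F²)/(3*(1 + F)) - F/2 = -F/2 - 4*(-3 + F²)/(3*(1 + F)))
-56*X(13) = -28*(24 - 11*13² - 3*13)/(3*(1 + 13)) = -28*(24 - 11*169 - 39)/(3*14) = -28*(24 - 1859 - 39)/(3*14) = -28*(-1874)/(3*14) = -56*(-937/42) = 3748/3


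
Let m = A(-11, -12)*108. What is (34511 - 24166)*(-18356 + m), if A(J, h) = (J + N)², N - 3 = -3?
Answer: -54704360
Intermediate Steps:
N = 0 (N = 3 - 3 = 0)
A(J, h) = J² (A(J, h) = (J + 0)² = J²)
m = 13068 (m = (-11)²*108 = 121*108 = 13068)
(34511 - 24166)*(-18356 + m) = (34511 - 24166)*(-18356 + 13068) = 10345*(-5288) = -54704360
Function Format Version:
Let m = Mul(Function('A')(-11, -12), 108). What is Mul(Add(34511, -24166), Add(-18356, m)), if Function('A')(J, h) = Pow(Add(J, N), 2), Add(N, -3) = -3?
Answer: -54704360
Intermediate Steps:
N = 0 (N = Add(3, -3) = 0)
Function('A')(J, h) = Pow(J, 2) (Function('A')(J, h) = Pow(Add(J, 0), 2) = Pow(J, 2))
m = 13068 (m = Mul(Pow(-11, 2), 108) = Mul(121, 108) = 13068)
Mul(Add(34511, -24166), Add(-18356, m)) = Mul(Add(34511, -24166), Add(-18356, 13068)) = Mul(10345, -5288) = -54704360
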